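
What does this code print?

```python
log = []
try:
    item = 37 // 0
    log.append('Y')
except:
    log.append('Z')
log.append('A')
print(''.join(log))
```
ZA

Exception raised in try, caught by bare except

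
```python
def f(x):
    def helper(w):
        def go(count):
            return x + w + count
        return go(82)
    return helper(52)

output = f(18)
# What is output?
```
152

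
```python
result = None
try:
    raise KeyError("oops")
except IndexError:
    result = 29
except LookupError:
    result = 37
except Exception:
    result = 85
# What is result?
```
37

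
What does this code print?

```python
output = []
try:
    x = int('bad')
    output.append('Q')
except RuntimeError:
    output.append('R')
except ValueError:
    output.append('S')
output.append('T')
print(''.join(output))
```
ST

ValueError is caught by its specific handler, not RuntimeError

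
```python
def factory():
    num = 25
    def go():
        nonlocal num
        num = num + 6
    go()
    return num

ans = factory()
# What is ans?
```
31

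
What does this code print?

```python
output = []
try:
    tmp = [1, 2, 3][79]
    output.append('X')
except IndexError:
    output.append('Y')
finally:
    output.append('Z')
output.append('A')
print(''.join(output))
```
YZA

finally always runs, even after exception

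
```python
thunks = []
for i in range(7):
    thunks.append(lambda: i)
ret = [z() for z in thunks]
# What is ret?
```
[6, 6, 6, 6, 6, 6, 6]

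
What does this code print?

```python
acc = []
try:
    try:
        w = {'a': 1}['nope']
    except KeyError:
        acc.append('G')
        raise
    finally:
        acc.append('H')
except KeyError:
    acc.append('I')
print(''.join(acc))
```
GHI

finally runs before re-raised exception propagates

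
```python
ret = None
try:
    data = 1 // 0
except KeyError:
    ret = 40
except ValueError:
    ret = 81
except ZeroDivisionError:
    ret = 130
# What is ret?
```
130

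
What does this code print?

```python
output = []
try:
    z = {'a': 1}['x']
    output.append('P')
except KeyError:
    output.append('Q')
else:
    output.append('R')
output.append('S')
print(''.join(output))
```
QS

else block skipped when exception is caught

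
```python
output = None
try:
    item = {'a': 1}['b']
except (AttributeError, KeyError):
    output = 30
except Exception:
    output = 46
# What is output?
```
30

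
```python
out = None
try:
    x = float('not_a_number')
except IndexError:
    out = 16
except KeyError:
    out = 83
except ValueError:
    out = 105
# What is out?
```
105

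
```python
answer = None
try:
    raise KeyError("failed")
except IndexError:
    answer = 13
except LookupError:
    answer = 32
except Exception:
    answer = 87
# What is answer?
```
32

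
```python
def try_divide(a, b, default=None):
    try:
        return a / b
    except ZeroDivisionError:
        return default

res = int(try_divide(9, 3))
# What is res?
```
3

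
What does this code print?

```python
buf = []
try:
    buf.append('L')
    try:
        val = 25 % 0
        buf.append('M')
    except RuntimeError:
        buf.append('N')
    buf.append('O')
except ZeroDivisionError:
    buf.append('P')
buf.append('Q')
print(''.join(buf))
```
LPQ

Inner handler doesn't match, propagates to outer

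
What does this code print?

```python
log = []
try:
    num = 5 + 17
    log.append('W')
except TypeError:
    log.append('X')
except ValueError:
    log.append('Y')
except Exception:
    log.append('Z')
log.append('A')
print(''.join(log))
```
WA

No exception, try block completes normally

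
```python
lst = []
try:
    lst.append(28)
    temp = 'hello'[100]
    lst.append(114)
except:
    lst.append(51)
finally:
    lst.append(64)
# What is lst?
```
[28, 51, 64]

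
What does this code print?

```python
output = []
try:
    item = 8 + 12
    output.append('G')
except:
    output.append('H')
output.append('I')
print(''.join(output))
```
GI

No exception, try block completes normally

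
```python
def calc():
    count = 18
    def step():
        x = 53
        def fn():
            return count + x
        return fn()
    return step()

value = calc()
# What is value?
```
71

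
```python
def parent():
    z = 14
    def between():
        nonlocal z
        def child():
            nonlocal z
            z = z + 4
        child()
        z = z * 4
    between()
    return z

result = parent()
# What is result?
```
72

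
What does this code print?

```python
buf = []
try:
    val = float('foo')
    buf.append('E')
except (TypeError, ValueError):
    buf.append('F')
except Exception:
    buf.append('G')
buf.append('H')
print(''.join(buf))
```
FH

ValueError matches tuple containing it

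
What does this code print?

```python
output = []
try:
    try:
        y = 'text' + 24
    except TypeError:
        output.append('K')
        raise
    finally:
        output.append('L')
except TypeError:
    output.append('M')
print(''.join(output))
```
KLM

finally runs before re-raised exception propagates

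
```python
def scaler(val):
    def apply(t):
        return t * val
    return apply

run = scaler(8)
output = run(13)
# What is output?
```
104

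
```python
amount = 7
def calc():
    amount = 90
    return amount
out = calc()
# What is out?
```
90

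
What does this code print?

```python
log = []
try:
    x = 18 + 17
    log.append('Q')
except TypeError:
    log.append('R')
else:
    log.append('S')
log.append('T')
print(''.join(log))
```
QST

else block runs when no exception occurs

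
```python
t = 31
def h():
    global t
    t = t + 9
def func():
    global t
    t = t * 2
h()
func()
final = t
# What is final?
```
80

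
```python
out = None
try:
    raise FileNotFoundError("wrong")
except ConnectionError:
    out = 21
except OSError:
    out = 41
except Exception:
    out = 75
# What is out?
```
41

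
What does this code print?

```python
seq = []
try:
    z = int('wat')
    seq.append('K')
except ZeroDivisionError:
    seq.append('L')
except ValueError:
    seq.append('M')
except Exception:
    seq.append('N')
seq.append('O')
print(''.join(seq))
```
MO

ValueError matches before generic Exception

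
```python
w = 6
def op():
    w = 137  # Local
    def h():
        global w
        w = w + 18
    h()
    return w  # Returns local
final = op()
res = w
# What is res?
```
24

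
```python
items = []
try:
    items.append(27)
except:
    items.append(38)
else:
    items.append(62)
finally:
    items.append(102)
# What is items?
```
[27, 62, 102]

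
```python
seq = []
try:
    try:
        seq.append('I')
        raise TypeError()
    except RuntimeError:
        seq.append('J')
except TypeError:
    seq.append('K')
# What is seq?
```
['I', 'K']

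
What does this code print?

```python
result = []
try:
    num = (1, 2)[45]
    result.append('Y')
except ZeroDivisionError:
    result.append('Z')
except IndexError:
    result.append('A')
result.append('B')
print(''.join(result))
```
AB

IndexError is caught by its specific handler, not ZeroDivisionError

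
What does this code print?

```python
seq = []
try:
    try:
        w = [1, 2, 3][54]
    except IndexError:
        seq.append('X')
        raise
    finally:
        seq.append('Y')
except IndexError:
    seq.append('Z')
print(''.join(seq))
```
XYZ

finally runs before re-raised exception propagates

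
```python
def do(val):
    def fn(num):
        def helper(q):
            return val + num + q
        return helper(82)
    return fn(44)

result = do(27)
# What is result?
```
153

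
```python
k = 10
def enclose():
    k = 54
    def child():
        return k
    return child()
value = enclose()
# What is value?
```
54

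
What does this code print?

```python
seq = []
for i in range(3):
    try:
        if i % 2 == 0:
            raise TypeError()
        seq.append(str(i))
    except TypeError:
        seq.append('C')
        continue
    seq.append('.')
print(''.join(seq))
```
C1.C

continue in except skips rest of loop body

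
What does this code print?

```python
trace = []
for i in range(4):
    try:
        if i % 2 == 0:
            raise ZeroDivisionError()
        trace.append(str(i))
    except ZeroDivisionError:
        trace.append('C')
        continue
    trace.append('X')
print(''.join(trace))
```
C1XC3X

continue in except skips rest of loop body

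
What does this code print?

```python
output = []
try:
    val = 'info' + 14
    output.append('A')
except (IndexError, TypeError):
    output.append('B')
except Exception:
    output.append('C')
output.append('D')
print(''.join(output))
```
BD

TypeError matches tuple containing it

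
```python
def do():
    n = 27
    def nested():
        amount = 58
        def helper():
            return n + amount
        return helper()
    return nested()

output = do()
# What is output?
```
85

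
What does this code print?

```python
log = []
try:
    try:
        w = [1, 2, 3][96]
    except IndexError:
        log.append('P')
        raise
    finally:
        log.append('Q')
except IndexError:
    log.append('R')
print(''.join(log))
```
PQR

finally runs before re-raised exception propagates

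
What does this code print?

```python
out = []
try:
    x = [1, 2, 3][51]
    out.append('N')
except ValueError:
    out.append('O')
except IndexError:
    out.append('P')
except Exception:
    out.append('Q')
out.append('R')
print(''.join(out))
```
PR

IndexError matches before generic Exception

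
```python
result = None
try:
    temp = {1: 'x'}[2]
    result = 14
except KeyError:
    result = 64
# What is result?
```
64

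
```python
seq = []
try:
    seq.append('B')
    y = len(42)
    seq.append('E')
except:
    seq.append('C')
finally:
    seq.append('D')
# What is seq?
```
['B', 'C', 'D']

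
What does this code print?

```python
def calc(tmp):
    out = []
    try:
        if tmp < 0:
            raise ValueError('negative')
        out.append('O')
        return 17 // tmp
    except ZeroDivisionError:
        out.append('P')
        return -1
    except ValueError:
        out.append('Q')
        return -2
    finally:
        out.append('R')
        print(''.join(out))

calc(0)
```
OPR

tmp=0 causes ZeroDivisionError, caught, finally prints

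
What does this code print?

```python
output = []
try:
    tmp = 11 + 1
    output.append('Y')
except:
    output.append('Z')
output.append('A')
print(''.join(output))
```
YA

No exception, try block completes normally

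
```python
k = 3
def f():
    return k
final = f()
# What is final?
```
3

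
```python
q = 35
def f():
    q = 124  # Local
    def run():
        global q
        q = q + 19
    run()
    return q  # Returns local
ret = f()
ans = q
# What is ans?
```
54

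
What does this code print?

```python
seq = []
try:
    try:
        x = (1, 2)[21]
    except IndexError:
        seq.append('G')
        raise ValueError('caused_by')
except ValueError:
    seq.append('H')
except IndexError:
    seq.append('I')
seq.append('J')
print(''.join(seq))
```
GHJ

ValueError raised and caught, original IndexError not re-raised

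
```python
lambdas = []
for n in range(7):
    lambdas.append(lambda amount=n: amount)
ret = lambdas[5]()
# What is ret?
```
5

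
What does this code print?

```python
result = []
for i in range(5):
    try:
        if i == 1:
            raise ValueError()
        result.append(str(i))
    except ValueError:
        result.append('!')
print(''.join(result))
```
0!234

Exception on i=1 caught, loop continues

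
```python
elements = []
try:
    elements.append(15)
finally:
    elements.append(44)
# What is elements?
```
[15, 44]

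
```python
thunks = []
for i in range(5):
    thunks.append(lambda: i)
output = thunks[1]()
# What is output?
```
4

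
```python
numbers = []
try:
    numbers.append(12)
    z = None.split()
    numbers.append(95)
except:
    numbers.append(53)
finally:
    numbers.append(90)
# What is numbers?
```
[12, 53, 90]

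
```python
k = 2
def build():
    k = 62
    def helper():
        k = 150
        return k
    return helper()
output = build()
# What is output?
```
150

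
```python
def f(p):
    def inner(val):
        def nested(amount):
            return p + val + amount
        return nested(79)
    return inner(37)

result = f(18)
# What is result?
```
134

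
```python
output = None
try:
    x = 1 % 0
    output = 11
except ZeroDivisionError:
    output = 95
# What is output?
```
95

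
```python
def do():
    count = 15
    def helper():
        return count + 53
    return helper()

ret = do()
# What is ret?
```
68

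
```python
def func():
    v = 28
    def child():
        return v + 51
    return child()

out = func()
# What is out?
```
79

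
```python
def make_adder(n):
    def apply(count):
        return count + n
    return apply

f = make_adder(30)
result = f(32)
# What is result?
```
62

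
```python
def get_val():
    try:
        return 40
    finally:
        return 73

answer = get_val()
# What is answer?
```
73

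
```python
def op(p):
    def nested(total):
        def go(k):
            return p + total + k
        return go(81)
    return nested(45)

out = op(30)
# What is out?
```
156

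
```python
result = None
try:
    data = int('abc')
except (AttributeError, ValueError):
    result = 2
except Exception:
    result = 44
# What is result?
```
2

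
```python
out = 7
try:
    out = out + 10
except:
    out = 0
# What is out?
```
17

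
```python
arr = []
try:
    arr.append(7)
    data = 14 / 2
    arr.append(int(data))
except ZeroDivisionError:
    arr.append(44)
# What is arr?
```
[7, 7]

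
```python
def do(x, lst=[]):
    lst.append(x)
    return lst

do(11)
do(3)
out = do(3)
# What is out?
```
[11, 3, 3]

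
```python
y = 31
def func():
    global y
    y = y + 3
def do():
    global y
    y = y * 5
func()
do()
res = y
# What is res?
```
170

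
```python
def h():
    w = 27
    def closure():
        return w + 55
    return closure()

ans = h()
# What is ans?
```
82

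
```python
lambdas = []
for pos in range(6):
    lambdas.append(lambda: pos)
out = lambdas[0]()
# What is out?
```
5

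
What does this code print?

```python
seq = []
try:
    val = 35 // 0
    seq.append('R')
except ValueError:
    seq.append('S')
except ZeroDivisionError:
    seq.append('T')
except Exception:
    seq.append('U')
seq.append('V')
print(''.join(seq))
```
TV

ZeroDivisionError matches before generic Exception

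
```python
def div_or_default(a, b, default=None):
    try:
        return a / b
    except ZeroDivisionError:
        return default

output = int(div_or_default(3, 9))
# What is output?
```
0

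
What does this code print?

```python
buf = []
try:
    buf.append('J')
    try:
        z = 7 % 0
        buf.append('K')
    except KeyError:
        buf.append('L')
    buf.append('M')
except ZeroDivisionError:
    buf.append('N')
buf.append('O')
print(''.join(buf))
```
JNO

Inner handler doesn't match, propagates to outer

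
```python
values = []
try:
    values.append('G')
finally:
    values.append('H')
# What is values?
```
['G', 'H']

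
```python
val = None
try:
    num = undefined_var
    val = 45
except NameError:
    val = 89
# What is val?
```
89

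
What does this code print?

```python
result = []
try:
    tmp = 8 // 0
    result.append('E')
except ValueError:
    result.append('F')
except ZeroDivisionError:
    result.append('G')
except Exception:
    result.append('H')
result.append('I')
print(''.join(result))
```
GI

ZeroDivisionError matches before generic Exception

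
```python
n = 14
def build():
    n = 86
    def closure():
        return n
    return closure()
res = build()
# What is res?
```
86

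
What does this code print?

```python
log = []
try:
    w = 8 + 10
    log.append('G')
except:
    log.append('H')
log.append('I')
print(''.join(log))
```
GI

No exception, try block completes normally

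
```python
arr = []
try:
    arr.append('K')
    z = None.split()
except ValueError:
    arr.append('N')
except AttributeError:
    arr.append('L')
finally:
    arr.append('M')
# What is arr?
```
['K', 'L', 'M']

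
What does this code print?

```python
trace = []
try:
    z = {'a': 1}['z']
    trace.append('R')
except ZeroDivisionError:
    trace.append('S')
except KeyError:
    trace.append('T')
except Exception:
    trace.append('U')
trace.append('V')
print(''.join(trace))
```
TV

KeyError matches before generic Exception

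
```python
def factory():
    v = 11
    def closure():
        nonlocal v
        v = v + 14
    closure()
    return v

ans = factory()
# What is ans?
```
25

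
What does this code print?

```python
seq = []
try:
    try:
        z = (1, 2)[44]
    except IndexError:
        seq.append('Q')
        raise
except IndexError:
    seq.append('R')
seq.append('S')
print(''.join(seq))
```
QRS

raise without argument re-raises current exception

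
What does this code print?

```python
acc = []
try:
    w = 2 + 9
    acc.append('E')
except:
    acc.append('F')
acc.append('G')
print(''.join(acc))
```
EG

No exception, try block completes normally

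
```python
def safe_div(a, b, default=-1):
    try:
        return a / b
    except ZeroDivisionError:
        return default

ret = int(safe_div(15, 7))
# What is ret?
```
2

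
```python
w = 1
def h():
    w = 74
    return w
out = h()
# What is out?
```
74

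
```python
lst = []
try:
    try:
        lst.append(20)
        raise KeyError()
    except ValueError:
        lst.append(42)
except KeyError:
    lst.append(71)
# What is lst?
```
[20, 71]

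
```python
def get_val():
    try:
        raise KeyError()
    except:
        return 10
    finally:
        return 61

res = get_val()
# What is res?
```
61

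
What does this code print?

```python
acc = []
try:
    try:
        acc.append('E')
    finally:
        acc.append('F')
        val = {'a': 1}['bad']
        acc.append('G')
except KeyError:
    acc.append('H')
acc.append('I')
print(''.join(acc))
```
EFHI

Exception in inner finally caught by outer except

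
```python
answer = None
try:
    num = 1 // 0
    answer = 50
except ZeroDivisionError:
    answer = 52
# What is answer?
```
52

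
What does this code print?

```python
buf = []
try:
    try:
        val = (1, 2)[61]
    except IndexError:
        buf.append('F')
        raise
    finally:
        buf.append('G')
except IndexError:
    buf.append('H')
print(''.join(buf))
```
FGH

finally runs before re-raised exception propagates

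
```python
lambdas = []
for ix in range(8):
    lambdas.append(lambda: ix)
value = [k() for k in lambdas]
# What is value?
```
[7, 7, 7, 7, 7, 7, 7, 7]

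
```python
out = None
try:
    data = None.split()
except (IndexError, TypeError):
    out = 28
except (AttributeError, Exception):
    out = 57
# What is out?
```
57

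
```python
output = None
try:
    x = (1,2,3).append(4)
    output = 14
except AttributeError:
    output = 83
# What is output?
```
83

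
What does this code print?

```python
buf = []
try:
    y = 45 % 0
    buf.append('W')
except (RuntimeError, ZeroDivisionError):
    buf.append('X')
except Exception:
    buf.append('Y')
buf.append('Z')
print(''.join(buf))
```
XZ

ZeroDivisionError matches tuple containing it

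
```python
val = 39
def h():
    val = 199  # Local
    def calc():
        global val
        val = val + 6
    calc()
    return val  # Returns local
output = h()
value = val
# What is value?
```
45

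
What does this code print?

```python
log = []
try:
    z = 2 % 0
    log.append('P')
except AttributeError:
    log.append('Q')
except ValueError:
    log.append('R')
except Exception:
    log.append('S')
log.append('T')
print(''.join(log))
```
ST

ZeroDivisionError not specifically caught, falls to Exception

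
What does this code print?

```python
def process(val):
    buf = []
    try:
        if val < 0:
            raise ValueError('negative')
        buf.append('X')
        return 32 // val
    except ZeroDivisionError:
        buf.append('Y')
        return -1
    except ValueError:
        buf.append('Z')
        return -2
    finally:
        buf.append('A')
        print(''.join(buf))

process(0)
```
XYA

val=0 causes ZeroDivisionError, caught, finally prints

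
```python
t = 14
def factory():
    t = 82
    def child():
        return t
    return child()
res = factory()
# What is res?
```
82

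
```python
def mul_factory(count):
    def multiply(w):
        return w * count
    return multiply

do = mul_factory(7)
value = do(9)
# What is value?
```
63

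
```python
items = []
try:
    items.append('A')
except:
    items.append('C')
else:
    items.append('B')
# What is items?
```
['A', 'B']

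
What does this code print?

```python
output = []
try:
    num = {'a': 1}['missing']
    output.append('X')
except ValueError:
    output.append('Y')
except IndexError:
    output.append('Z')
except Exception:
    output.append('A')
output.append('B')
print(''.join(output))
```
AB

KeyError not specifically caught, falls to Exception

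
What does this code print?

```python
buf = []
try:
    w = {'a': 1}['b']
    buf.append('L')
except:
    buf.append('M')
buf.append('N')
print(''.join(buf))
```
MN

Exception raised in try, caught by bare except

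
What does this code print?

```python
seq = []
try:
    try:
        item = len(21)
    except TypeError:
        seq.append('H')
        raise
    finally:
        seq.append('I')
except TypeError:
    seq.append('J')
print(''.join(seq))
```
HIJ

finally runs before re-raised exception propagates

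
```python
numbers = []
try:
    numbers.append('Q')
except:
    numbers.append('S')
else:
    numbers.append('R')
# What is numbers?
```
['Q', 'R']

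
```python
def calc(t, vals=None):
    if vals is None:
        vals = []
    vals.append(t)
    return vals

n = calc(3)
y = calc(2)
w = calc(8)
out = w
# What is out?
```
[8]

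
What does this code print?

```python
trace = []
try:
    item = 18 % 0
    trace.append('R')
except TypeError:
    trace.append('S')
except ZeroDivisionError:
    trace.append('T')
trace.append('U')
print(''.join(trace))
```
TU

ZeroDivisionError is caught by its specific handler, not TypeError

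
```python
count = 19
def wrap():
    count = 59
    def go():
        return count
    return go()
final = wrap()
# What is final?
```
59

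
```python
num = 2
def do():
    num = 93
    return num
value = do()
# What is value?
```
93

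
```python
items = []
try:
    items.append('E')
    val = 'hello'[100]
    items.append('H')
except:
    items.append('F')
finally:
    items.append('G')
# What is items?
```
['E', 'F', 'G']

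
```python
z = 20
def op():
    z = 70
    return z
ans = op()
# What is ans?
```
70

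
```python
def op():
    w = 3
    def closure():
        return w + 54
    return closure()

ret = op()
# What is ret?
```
57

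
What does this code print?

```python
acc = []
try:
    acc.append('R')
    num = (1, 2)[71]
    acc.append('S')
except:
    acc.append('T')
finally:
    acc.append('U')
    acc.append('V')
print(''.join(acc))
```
RTUV

Code before exception runs, then except, then all of finally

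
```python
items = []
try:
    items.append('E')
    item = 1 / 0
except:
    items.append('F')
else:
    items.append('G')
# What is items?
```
['E', 'F']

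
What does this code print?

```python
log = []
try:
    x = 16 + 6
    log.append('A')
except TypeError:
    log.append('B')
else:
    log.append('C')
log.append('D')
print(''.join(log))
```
ACD

else block runs when no exception occurs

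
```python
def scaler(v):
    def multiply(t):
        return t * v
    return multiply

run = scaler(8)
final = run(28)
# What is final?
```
224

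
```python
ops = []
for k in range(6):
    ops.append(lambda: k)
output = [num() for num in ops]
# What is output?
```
[5, 5, 5, 5, 5, 5]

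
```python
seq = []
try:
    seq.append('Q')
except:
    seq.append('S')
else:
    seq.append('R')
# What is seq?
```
['Q', 'R']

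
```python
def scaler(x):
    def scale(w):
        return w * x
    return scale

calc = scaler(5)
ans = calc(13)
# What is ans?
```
65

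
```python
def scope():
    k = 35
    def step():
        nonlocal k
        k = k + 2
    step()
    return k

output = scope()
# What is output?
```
37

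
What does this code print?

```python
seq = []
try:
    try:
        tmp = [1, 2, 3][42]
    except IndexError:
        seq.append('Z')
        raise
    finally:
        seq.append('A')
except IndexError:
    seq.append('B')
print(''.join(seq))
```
ZAB

finally runs before re-raised exception propagates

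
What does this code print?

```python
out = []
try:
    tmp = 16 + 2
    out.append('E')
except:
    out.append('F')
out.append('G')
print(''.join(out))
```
EG

No exception, try block completes normally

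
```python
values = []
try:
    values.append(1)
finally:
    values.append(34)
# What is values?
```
[1, 34]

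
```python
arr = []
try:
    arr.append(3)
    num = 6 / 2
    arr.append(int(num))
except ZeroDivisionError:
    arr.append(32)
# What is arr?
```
[3, 3]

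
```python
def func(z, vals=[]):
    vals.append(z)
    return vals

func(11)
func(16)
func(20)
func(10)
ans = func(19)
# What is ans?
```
[11, 16, 20, 10, 19]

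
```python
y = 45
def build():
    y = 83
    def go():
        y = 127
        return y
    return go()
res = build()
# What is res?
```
127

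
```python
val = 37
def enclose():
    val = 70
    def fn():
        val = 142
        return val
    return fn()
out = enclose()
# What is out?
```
142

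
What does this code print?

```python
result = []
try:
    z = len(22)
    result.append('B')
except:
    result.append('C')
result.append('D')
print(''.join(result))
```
CD

Exception raised in try, caught by bare except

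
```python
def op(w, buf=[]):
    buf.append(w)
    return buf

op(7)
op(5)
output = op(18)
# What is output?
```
[7, 5, 18]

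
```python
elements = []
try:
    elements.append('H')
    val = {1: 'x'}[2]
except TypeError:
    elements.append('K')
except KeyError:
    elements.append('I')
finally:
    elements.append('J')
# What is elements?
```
['H', 'I', 'J']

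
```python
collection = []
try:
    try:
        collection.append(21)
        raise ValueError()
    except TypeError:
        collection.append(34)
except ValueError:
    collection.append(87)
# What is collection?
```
[21, 87]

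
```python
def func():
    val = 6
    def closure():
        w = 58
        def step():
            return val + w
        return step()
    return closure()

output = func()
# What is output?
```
64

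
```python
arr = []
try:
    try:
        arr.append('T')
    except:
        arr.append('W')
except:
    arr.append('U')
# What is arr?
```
['T']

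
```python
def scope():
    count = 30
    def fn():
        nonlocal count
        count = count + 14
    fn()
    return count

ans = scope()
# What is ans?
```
44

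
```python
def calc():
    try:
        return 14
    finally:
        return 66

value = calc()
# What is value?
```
66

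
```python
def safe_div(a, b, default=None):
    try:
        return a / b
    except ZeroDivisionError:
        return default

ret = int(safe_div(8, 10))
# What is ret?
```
0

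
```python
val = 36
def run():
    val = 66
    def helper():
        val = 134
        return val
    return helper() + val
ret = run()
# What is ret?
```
200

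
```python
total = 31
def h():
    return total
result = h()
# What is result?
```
31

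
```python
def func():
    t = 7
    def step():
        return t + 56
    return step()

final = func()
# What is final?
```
63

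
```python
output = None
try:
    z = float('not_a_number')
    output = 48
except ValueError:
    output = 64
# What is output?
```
64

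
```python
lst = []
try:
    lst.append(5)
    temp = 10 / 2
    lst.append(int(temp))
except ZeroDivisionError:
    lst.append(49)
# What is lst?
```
[5, 5]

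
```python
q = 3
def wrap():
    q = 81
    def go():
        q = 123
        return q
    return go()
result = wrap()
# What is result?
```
123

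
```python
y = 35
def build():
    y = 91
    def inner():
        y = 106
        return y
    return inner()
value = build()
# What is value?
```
106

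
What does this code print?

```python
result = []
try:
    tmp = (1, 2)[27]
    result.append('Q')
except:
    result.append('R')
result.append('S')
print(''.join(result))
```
RS

Exception raised in try, caught by bare except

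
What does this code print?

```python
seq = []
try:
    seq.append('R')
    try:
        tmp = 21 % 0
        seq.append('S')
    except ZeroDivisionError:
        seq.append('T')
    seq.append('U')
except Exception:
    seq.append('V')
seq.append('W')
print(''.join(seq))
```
RTUW

Inner exception caught by inner handler, outer continues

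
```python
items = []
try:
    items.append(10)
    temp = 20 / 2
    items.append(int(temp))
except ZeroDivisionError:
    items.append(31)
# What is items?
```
[10, 10]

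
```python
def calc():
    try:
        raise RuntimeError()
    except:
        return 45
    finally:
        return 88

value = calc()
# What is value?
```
88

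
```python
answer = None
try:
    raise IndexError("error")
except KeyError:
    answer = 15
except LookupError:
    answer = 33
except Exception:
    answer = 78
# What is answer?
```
33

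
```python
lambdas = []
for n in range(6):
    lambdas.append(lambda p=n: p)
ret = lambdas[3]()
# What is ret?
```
3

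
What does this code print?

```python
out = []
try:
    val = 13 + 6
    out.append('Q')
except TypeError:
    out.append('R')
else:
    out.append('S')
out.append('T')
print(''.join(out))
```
QST

else block runs when no exception occurs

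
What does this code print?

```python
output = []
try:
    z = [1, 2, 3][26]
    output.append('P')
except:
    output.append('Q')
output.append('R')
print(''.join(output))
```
QR

Exception raised in try, caught by bare except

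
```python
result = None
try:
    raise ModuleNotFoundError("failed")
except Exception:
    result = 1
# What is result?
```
1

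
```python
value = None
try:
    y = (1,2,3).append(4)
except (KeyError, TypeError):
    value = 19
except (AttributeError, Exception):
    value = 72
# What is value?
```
72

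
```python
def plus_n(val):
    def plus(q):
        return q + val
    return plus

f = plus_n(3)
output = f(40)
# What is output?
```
43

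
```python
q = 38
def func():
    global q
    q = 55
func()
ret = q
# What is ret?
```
55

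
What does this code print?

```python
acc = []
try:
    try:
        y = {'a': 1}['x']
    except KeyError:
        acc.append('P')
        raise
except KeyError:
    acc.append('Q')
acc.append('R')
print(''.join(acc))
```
PQR

raise without argument re-raises current exception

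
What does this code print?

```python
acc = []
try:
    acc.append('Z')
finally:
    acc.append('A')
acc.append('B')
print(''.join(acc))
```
ZAB

try/finally without except, no exception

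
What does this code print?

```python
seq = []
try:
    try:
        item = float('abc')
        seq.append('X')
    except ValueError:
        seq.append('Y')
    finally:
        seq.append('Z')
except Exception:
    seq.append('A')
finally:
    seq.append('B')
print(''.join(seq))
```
YZB

Both finally blocks run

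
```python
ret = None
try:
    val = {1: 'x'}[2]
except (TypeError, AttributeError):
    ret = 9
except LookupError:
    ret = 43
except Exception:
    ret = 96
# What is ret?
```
43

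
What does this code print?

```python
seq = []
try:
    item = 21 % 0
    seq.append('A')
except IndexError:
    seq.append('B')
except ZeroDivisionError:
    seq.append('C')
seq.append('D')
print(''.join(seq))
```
CD

ZeroDivisionError is caught by its specific handler, not IndexError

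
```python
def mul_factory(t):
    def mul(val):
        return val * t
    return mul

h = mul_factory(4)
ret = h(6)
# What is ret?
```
24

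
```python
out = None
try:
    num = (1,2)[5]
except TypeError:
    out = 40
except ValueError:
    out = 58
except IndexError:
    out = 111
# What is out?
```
111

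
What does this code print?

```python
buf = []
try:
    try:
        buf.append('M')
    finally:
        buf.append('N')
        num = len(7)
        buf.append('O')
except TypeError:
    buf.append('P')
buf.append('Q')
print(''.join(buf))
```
MNPQ

Exception in inner finally caught by outer except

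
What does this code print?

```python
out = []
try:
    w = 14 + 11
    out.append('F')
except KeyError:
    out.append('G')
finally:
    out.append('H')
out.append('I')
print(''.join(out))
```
FHI

finally runs after normal execution too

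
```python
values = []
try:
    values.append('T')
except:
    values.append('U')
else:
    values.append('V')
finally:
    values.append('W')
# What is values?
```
['T', 'V', 'W']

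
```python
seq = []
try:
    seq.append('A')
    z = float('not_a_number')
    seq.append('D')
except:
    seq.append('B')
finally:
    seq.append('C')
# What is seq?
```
['A', 'B', 'C']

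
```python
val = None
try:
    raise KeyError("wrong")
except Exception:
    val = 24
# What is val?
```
24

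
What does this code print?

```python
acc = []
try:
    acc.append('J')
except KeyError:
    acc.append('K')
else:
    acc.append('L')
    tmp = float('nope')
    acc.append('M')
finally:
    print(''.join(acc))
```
JL

Try succeeds, else appends 'L', ValueError in else is uncaught, finally prints before exception propagates ('M' never appended)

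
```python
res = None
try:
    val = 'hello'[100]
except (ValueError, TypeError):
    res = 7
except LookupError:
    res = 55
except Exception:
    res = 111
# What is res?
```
55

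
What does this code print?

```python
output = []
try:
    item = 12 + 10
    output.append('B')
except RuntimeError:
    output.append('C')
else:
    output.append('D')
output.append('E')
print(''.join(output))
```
BDE

else block runs when no exception occurs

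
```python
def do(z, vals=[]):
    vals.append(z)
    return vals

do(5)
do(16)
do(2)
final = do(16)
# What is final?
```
[5, 16, 2, 16]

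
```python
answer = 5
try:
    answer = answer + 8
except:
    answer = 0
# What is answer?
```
13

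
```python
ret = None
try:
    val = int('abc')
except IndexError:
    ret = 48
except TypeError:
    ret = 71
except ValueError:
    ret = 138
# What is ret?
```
138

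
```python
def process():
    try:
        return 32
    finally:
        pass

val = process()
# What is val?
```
32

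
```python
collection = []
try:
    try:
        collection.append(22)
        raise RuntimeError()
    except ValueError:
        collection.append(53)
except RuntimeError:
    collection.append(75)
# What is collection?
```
[22, 75]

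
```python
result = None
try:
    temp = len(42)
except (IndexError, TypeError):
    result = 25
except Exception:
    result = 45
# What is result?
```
25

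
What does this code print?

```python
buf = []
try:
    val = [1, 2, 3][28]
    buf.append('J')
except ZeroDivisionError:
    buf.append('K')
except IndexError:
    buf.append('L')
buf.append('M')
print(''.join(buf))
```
LM

IndexError is caught by its specific handler, not ZeroDivisionError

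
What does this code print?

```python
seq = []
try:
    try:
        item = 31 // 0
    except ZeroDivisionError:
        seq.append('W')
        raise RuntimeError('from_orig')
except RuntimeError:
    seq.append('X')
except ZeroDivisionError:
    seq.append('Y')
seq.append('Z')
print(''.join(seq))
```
WXZ

RuntimeError raised and caught, original ZeroDivisionError not re-raised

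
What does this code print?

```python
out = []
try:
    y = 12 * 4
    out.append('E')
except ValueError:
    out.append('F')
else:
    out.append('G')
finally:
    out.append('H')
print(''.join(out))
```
EGH

else runs before finally when no exception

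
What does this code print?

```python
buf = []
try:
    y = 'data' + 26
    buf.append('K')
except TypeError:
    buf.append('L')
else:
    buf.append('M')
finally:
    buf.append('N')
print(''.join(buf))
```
LN

Exception: except runs, else skipped, finally runs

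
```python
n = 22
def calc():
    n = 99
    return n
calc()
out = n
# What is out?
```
22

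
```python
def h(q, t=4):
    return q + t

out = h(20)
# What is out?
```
24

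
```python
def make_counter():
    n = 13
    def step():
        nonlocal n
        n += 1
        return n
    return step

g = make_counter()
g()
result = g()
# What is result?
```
15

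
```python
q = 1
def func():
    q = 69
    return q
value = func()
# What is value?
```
69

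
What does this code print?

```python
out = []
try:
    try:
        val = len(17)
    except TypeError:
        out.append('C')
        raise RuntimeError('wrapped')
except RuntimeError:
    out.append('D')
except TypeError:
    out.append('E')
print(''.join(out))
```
CD

New RuntimeError raised, caught by outer RuntimeError handler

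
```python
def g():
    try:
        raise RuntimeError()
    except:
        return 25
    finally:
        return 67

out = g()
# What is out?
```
67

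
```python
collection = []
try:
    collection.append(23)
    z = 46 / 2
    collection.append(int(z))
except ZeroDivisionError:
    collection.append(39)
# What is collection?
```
[23, 23]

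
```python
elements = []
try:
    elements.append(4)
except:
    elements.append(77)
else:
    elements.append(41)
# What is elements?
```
[4, 41]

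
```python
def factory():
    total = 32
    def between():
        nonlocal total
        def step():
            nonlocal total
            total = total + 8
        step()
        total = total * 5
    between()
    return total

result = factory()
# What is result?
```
200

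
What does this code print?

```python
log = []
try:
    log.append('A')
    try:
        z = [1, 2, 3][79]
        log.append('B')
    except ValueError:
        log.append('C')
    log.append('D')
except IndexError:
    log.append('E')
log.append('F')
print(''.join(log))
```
AEF

Inner handler doesn't match, propagates to outer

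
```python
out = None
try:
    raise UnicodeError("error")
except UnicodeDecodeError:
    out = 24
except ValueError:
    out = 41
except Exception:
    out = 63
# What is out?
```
41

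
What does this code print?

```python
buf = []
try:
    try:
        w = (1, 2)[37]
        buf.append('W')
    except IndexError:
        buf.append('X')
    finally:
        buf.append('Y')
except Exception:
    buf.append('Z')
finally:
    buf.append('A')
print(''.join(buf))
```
XYA

Both finally blocks run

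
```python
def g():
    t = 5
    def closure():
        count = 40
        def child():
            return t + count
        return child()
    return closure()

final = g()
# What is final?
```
45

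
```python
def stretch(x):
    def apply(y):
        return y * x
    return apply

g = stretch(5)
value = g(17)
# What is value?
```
85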